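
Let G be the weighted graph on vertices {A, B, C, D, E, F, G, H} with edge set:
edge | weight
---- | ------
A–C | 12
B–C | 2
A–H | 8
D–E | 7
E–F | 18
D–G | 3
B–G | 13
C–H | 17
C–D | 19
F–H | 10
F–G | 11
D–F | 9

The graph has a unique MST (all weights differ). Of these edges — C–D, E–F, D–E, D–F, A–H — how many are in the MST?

Kruskal: consider edges lightest-first.
B–C (2): add — endpoints in different components.
D–G (3): add — endpoints in different components.
D–E (7): add — endpoints in different components.
A–H (8): add — endpoints in different components.
D–F (9): add — endpoints in different components.
F–H (10): add — endpoints in different components.
F–G (11): skip — F and G already connected.
A–C (12): add — endpoints in different components.
MST edge set: {B–C, D–G, D–E, A–H, D–F, F–H, A–C}.
Of the listed edges, {D–E, D–F, A–H} are in the MST → 3.

3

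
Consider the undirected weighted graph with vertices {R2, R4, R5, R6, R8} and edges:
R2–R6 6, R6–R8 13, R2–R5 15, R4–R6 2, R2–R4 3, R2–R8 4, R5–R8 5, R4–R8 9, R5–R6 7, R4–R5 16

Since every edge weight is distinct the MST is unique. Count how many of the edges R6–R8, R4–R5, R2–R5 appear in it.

0

Sort edges by weight, then run Kruskal:
R4–R6 (2): add — endpoints in different components.
R2–R4 (3): add — endpoints in different components.
R2–R8 (4): add — endpoints in different components.
R5–R8 (5): add — endpoints in different components.
MST edge set: {R4–R6, R2–R4, R2–R8, R5–R8}.
Of the listed edges, {} are in the MST → 0.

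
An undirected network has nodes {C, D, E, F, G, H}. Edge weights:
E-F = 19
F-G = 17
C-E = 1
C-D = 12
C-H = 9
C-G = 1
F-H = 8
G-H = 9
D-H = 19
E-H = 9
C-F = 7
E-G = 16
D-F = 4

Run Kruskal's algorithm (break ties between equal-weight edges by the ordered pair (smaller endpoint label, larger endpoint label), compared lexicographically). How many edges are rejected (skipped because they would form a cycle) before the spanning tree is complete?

0

Kruskal: consider edges lightest-first.
C-E (1): add — endpoints in different components.
C-G (1): add — endpoints in different components.
D-F (4): add — endpoints in different components.
C-F (7): add — endpoints in different components.
F-H (8): add — endpoints in different components.
Edges rejected before the tree was complete: 0.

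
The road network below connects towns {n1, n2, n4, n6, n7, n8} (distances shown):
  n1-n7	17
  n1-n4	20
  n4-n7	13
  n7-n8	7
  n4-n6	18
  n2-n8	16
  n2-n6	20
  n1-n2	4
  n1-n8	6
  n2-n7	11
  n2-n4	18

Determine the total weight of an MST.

48

Prim, starting at n4.
Step 1: frontier [n4-n7 13, n2-n4 18, n4-n6 18, n1-n4 20] → take n4-n7 (13); add n7.
Step 2: frontier [n2-n4 18, n4-n6 18, n1-n4 20, n7-n8 7, n2-n7 11, n1-n7 17] → take n7-n8 (7); add n8.
Step 3: frontier [n2-n4 18, n4-n6 18, n1-n4 20, n2-n7 11, n1-n7 17, n1-n8 6, n2-n8 16] → take n1-n8 (6); add n1.
Step 4: frontier [n1-n2 4, n2-n4 18, n4-n6 18, n2-n7 11, n2-n8 16] → take n1-n2 (4); add n2.
Step 5: frontier [n2-n6 20, n4-n6 18] → take n4-n6 (18); add n6.
MST edges: n4-n7, n7-n8, n1-n8, n1-n2, n4-n6; total weight 13+7+6+4+18 = 48.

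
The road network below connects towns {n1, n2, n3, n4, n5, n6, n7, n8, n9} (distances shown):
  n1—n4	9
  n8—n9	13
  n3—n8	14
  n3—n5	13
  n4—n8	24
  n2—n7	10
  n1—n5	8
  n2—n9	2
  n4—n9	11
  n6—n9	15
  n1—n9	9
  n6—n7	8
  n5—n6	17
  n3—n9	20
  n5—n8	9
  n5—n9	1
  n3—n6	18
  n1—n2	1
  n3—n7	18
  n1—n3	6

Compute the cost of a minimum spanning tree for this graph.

Prim, starting at n3.
Step 1: cheapest edge leaving the tree is n1—n3 (6); add n1.
Step 2: cheapest edge leaving the tree is n1—n2 (1); add n2.
Step 3: cheapest edge leaving the tree is n2—n9 (2); add n9.
Step 4: cheapest edge leaving the tree is n5—n9 (1); add n5.
Step 5: cheapest edge leaving the tree is n1—n4 (9); add n4.
Step 6: cheapest edge leaving the tree is n5—n8 (9); add n8.
Step 7: cheapest edge leaving the tree is n2—n7 (10); add n7.
Step 8: cheapest edge leaving the tree is n6—n7 (8); add n6.
MST edges: n1—n3, n1—n2, n2—n9, n5—n9, n1—n4, n5—n8, n2—n7, n6—n7; total weight 6+1+2+1+9+9+10+8 = 46.

46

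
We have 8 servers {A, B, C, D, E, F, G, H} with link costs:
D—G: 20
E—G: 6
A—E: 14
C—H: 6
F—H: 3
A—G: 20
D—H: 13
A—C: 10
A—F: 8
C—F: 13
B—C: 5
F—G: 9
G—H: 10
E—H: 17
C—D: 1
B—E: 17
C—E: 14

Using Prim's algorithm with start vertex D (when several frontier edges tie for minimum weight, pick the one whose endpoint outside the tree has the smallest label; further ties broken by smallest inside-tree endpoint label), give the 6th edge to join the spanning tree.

Prim, starting at D.
Step 1: cheapest edge leaving the tree is C—D (1); add C.
Step 2: cheapest edge leaving the tree is B—C (5); add B.
Step 3: cheapest edge leaving the tree is C—H (6); add H.
Step 4: cheapest edge leaving the tree is F—H (3); add F.
Step 5: cheapest edge leaving the tree is A—F (8); add A.
Step 6: cheapest edge leaving the tree is F—G (9); add G.
Step 7: cheapest edge leaving the tree is E—G (6); add E.
The 6th edge added is F—G.

F-G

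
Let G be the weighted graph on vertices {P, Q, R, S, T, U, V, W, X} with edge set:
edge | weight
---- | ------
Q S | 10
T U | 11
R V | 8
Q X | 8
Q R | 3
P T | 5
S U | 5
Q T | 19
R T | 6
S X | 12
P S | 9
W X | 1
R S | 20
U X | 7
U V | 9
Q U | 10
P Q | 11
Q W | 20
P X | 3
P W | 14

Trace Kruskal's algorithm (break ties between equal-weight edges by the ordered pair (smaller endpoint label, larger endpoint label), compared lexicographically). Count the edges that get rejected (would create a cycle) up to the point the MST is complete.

1

Kruskal's algorithm — process edges by increasing weight (ties by edge label):
W X (1): add — endpoints in different components.
P X (3): add — endpoints in different components.
Q R (3): add — endpoints in different components.
P T (5): add — endpoints in different components.
S U (5): add — endpoints in different components.
R T (6): add — endpoints in different components.
U X (7): add — endpoints in different components.
Q X (8): skip — Q and X already connected.
R V (8): add — endpoints in different components.
Edges rejected before the tree was complete: 1.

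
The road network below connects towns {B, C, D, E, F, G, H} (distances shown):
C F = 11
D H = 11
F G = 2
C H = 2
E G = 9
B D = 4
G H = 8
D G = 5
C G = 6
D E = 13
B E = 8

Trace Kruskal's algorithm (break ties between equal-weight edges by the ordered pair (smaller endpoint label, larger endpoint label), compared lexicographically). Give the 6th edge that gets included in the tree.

Kruskal's algorithm — process edges by increasing weight (ties by edge label):
C H (2): add — endpoints in different components.
F G (2): add — endpoints in different components.
B D (4): add — endpoints in different components.
D G (5): add — endpoints in different components.
C G (6): add — endpoints in different components.
B E (8): add — endpoints in different components.
The 6th edge added is B E.

B-E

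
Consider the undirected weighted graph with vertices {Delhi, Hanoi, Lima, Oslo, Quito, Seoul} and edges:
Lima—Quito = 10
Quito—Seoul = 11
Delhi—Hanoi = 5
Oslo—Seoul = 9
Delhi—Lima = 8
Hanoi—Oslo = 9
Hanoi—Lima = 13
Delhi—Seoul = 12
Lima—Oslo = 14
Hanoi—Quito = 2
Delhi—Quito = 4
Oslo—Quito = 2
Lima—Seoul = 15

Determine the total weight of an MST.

25

Kruskal's algorithm — process edges by increasing weight (ties by edge label):
Hanoi—Quito (2): add — endpoints in different components.
Oslo—Quito (2): add — endpoints in different components.
Delhi—Quito (4): add — endpoints in different components.
Delhi—Hanoi (5): skip — Hanoi and Delhi already connected.
Delhi—Lima (8): add — endpoints in different components.
Hanoi—Oslo (9): skip — Hanoi and Oslo already connected.
Oslo—Seoul (9): add — endpoints in different components.
MST edges: Hanoi—Quito, Oslo—Quito, Delhi—Quito, Delhi—Lima, Oslo—Seoul; total weight 2+2+4+8+9 = 25.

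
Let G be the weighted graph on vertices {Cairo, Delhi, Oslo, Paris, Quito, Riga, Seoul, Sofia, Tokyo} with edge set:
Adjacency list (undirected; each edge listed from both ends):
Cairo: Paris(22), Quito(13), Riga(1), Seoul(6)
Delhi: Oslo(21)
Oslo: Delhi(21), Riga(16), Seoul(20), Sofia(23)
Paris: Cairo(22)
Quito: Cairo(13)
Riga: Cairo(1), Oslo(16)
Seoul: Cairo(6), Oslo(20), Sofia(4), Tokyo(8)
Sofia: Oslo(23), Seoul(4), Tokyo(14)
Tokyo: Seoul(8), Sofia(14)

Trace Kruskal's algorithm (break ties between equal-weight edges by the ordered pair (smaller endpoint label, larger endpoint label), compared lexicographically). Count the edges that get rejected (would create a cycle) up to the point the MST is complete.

2

Sort edges by weight, then run Kruskal:
Cairo—Riga (1): add — endpoints in different components.
Seoul—Sofia (4): add — endpoints in different components.
Cairo—Seoul (6): add — endpoints in different components.
Seoul—Tokyo (8): add — endpoints in different components.
Cairo—Quito (13): add — endpoints in different components.
Sofia—Tokyo (14): skip — Tokyo and Sofia already connected.
Oslo—Riga (16): add — endpoints in different components.
Oslo—Seoul (20): skip — Seoul and Oslo already connected.
Delhi—Oslo (21): add — endpoints in different components.
Cairo—Paris (22): add — endpoints in different components.
Edges rejected before the tree was complete: 2.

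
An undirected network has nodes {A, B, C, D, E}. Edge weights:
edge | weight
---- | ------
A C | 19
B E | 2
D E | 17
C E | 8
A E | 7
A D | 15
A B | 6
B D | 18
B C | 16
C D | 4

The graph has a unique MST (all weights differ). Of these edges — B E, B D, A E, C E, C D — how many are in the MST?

Kruskal: consider edges lightest-first.
B E (2): add. Components now {A} {B,E} {C} {D}
C D (4): add. Components now {A} {B,E} {C,D}
A B (6): add. Components now {A,B,E} {C,D}
A E (7): skip — A and E already connected.
C E (8): add. Components now {A,B,C,D,E}
MST edge set: {B E, C D, A B, C E}.
Of the listed edges, {B E, C E, C D} are in the MST → 3.

3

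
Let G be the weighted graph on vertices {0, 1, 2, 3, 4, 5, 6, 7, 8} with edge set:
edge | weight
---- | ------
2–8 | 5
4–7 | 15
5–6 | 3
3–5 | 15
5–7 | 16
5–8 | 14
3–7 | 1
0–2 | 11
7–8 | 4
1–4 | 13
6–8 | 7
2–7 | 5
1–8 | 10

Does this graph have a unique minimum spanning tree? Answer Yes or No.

Sort edges by weight, then run Kruskal:
3–7 (1): add — endpoints in different components.
5–6 (3): add — endpoints in different components.
7–8 (4): add — endpoints in different components.
2–7 (5): add — endpoints in different components.
2–8 (5): skip — 2 and 8 already connected.
6–8 (7): add — endpoints in different components.
1–8 (10): add — endpoints in different components.
0–2 (11): add — endpoints in different components.
1–4 (13): add — endpoints in different components.
Non-tree edge 2–8 has weight 5, equal to the heaviest edge on its tree cycle — swapping gives another MST of the same weight. Not unique.

No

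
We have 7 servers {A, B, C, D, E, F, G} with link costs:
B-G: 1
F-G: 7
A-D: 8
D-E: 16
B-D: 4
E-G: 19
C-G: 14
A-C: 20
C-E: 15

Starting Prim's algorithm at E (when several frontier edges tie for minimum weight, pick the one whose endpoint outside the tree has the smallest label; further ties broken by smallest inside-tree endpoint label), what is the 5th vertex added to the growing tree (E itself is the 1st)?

D

Prim, starting at E.
Step 1: frontier [C-E 15, D-E 16, E-G 19] → take C-E (15); add C.
Step 2: frontier [C-G 14, A-C 20, D-E 16, E-G 19] → take C-G (14); add G.
Step 3: frontier [A-C 20, D-E 16, B-G 1, F-G 7] → take B-G (1); add B.
Step 4: frontier [B-D 4, A-C 20, D-E 16, F-G 7] → take B-D (4); add D.
Step 5: frontier [A-C 20, A-D 8, F-G 7] → take F-G (7); add F.
Step 6: frontier [A-C 20, A-D 8] → take A-D (8); add A.
Vertex order: E, C, G, B, D, F, A. The 5th vertex is D.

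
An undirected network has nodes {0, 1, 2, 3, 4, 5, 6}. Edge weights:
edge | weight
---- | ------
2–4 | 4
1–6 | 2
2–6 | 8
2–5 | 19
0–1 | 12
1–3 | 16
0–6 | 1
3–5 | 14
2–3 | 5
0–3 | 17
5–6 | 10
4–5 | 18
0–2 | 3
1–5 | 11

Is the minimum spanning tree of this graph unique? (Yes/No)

Yes

Sort edges by weight, then run Kruskal:
0–6 (1): add. Components now {0,6} {1} {2} {3} {4} {5}
1–6 (2): add. Components now {0,1,6} {2} {3} {4} {5}
0–2 (3): add. Components now {0,1,2,6} {3} {4} {5}
2–4 (4): add. Components now {0,1,2,4,6} {3} {5}
2–3 (5): add. Components now {0,1,2,3,4,6} {5}
2–6 (8): skip — 2 and 6 already connected.
5–6 (10): add. Components now {0,1,2,3,4,5,6}
Every non-tree edge has weight strictly greater than the heaviest edge on the tree path between its endpoints, so the MST is unique.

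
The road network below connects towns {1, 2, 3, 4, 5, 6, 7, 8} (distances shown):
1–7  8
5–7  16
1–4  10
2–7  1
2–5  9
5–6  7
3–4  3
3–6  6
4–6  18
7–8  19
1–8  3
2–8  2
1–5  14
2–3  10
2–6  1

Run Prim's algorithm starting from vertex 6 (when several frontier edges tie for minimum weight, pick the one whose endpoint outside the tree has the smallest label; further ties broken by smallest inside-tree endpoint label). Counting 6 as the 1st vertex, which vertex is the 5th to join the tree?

1

Prim, starting at 6.
Step 1: cheapest edge leaving the tree is 2–6 (1); add 2.
Step 2: cheapest edge leaving the tree is 2–7 (1); add 7.
Step 3: cheapest edge leaving the tree is 2–8 (2); add 8.
Step 4: cheapest edge leaving the tree is 1–8 (3); add 1.
Step 5: cheapest edge leaving the tree is 3–6 (6); add 3.
Step 6: cheapest edge leaving the tree is 3–4 (3); add 4.
Step 7: cheapest edge leaving the tree is 5–6 (7); add 5.
Vertex order: 6, 2, 7, 8, 1, 3, 4, 5. The 5th vertex is 1.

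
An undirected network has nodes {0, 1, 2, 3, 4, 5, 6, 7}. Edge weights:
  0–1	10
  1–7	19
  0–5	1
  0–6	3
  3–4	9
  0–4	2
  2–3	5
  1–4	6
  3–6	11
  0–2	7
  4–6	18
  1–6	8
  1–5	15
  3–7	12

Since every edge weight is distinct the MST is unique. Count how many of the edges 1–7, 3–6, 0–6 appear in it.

1

Kruskal: consider edges lightest-first.
0–5 (1): add — endpoints in different components.
0–4 (2): add — endpoints in different components.
0–6 (3): add — endpoints in different components.
2–3 (5): add — endpoints in different components.
1–4 (6): add — endpoints in different components.
0–2 (7): add — endpoints in different components.
1–6 (8): skip — 1 and 6 already connected.
3–4 (9): skip — 3 and 4 already connected.
0–1 (10): skip — 0 and 1 already connected.
3–6 (11): skip — 3 and 6 already connected.
3–7 (12): add — endpoints in different components.
MST edge set: {0–5, 0–4, 0–6, 2–3, 1–4, 0–2, 3–7}.
Of the listed edges, {0–6} are in the MST → 1.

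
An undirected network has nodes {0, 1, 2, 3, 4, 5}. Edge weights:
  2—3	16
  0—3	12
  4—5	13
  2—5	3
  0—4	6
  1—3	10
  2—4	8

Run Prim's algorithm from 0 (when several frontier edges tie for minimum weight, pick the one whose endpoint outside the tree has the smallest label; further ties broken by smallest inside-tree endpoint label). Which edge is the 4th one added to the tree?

0-3

Prim, starting at 0.
Step 1: frontier [0—4 6, 0—3 12] → take 0—4 (6); add 4.
Step 2: frontier [0—3 12, 2—4 8, 4—5 13] → take 2—4 (8); add 2.
Step 3: frontier [0—3 12, 2—5 3, 2—3 16, 4—5 13] → take 2—5 (3); add 5.
Step 4: frontier [0—3 12, 2—3 16] → take 0—3 (12); add 3.
Step 5: frontier [1—3 10] → take 1—3 (10); add 1.
The 4th edge added is 0—3.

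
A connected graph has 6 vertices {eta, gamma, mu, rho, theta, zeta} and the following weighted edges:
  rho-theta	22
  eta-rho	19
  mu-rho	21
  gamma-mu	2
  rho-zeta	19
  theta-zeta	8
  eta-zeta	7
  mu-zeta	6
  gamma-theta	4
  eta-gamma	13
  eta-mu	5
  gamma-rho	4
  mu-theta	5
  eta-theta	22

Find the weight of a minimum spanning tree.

21

Prim, starting at zeta.
Step 1: cheapest edge leaving the tree is mu-zeta (6); add mu.
Step 2: cheapest edge leaving the tree is gamma-mu (2); add gamma.
Step 3: cheapest edge leaving the tree is gamma-rho (4); add rho.
Step 4: cheapest edge leaving the tree is gamma-theta (4); add theta.
Step 5: cheapest edge leaving the tree is eta-mu (5); add eta.
MST edges: mu-zeta, gamma-mu, gamma-rho, gamma-theta, eta-mu; total weight 6+2+4+4+5 = 21.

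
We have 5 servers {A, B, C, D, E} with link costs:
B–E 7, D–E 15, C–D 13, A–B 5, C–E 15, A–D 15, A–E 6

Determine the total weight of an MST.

39

Prim's algorithm from D:
Step 1: frontier [C–D 13, A–D 15, D–E 15] → take C–D (13); add C.
Step 2: frontier [C–E 15, A–D 15, D–E 15] → take A–D (15); add A.
Step 3: frontier [A–B 5, A–E 6, C–E 15, D–E 15] → take A–B (5); add B.
Step 4: frontier [A–E 6, B–E 7, C–E 15, D–E 15] → take A–E (6); add E.
MST edges: C–D, A–D, A–B, A–E; total weight 13+15+5+6 = 39.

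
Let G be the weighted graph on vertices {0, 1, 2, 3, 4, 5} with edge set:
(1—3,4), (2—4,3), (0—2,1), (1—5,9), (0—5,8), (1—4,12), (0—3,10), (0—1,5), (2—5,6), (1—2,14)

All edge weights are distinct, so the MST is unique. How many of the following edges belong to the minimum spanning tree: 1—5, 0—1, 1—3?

2

Kruskal: consider edges lightest-first.
0—2 (1): add. Components now {0,2} {1} {3} {4} {5}
2—4 (3): add. Components now {0,2,4} {1} {3} {5}
1—3 (4): add. Components now {0,2,4} {1,3} {5}
0—1 (5): add. Components now {0,1,2,3,4} {5}
2—5 (6): add. Components now {0,1,2,3,4,5}
MST edge set: {0—2, 2—4, 1—3, 0—1, 2—5}.
Of the listed edges, {0—1, 1—3} are in the MST → 2.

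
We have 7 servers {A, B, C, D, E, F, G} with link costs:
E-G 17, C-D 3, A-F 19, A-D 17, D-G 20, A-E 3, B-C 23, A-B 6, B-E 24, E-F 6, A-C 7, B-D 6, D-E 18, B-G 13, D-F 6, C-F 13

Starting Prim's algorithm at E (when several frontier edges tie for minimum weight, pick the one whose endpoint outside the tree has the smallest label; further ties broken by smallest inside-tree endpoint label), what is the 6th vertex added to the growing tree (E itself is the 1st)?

Prim's algorithm from E:
Step 1: cheapest edge leaving the tree is A-E (3); add A.
Step 2: cheapest edge leaving the tree is A-B (6); add B.
Step 3: cheapest edge leaving the tree is B-D (6); add D.
Step 4: cheapest edge leaving the tree is C-D (3); add C.
Step 5: cheapest edge leaving the tree is D-F (6); add F.
Step 6: cheapest edge leaving the tree is B-G (13); add G.
Vertex order: E, A, B, D, C, F, G. The 6th vertex is F.

F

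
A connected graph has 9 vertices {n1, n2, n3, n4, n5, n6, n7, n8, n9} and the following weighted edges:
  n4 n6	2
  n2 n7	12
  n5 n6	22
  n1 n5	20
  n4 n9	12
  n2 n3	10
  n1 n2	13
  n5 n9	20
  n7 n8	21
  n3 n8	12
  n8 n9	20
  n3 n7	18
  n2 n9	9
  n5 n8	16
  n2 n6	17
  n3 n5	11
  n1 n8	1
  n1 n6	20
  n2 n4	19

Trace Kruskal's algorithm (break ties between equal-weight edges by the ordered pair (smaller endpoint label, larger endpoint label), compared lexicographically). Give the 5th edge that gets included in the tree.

Sort edges by weight, then run Kruskal:
n1 n8 (1): add — endpoints in different components.
n4 n6 (2): add — endpoints in different components.
n2 n9 (9): add — endpoints in different components.
n2 n3 (10): add — endpoints in different components.
n3 n5 (11): add — endpoints in different components.
n2 n7 (12): add — endpoints in different components.
n3 n8 (12): add — endpoints in different components.
n4 n9 (12): add — endpoints in different components.
The 5th edge added is n3 n5.

n3-n5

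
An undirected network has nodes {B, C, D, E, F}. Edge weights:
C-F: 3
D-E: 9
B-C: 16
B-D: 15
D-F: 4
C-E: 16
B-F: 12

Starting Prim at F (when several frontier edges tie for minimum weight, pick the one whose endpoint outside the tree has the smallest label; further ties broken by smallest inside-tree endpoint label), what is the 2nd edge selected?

D-F

Grow the tree from F using Prim:
Step 1: cheapest edge leaving the tree is C-F (3); add C.
Step 2: cheapest edge leaving the tree is D-F (4); add D.
Step 3: cheapest edge leaving the tree is D-E (9); add E.
Step 4: cheapest edge leaving the tree is B-F (12); add B.
The 2nd edge added is D-F.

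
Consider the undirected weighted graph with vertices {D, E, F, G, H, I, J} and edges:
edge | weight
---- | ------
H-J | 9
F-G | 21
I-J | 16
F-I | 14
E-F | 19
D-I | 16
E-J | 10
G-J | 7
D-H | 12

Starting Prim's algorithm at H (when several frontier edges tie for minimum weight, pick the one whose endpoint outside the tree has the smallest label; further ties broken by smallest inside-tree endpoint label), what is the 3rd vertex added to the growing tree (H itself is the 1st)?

G

Grow the tree from H using Prim:
Step 1: cheapest edge leaving the tree is H-J (9); add J.
Step 2: cheapest edge leaving the tree is G-J (7); add G.
Step 3: cheapest edge leaving the tree is E-J (10); add E.
Step 4: cheapest edge leaving the tree is D-H (12); add D.
Step 5: cheapest edge leaving the tree is D-I (16); add I.
Step 6: cheapest edge leaving the tree is F-I (14); add F.
Vertex order: H, J, G, E, D, I, F. The 3rd vertex is G.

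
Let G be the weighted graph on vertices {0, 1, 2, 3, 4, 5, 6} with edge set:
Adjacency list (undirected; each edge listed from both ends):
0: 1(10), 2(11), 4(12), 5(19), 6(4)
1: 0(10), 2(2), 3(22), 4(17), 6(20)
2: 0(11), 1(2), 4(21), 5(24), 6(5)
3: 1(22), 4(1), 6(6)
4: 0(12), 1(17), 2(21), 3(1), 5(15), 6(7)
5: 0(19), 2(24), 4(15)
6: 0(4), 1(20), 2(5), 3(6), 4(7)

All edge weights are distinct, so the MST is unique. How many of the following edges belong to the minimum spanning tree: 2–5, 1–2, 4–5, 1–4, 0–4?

Sort edges by weight, then run Kruskal:
3–4 (1): add — endpoints in different components.
1–2 (2): add — endpoints in different components.
0–6 (4): add — endpoints in different components.
2–6 (5): add — endpoints in different components.
3–6 (6): add — endpoints in different components.
4–6 (7): skip — 4 and 6 already connected.
0–1 (10): skip — 0 and 1 already connected.
0–2 (11): skip — 0 and 2 already connected.
0–4 (12): skip — 0 and 4 already connected.
4–5 (15): add — endpoints in different components.
MST edge set: {3–4, 1–2, 0–6, 2–6, 3–6, 4–5}.
Of the listed edges, {1–2, 4–5} are in the MST → 2.

2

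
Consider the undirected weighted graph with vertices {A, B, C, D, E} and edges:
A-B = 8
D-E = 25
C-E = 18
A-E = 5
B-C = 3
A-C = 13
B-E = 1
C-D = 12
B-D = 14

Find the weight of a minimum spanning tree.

Sort edges by weight, then run Kruskal:
B-E (1): add. Components now {A} {B,E} {C} {D}
B-C (3): add. Components now {A} {B,C,E} {D}
A-E (5): add. Components now {A,B,C,E} {D}
A-B (8): skip — A and B already connected.
C-D (12): add. Components now {A,B,C,D,E}
MST edges: B-E, B-C, A-E, C-D; total weight 1+3+5+12 = 21.

21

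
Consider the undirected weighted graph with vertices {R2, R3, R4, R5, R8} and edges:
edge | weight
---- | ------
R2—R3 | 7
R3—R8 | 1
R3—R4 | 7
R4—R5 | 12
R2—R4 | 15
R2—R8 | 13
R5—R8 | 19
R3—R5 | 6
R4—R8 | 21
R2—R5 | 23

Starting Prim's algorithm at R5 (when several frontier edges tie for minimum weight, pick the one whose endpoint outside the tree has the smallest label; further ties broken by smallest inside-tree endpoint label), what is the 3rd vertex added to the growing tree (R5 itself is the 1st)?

R8

Prim's algorithm from R5:
Step 1: cheapest edge leaving the tree is R3—R5 (6); add R3.
Step 2: cheapest edge leaving the tree is R3—R8 (1); add R8.
Step 3: cheapest edge leaving the tree is R2—R3 (7); add R2.
Step 4: cheapest edge leaving the tree is R3—R4 (7); add R4.
Vertex order: R5, R3, R8, R2, R4. The 3rd vertex is R8.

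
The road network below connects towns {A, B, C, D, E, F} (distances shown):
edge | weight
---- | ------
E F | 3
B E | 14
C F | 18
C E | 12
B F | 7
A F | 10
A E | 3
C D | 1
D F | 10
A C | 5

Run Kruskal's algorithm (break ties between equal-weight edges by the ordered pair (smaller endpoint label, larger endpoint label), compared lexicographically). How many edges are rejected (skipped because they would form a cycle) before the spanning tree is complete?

Sort edges by weight, then run Kruskal:
C D (1): add — endpoints in different components.
A E (3): add — endpoints in different components.
E F (3): add — endpoints in different components.
A C (5): add — endpoints in different components.
B F (7): add — endpoints in different components.
Edges rejected before the tree was complete: 0.

0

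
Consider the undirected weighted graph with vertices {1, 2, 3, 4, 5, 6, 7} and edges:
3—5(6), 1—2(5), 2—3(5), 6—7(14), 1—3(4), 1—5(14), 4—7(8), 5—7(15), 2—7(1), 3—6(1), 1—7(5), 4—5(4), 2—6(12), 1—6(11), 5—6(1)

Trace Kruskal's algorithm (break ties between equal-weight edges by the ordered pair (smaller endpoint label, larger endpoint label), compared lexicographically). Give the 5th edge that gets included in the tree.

4-5

Kruskal: consider edges lightest-first.
2—7 (1): add — endpoints in different components.
3—6 (1): add — endpoints in different components.
5—6 (1): add — endpoints in different components.
1—3 (4): add — endpoints in different components.
4—5 (4): add — endpoints in different components.
1—2 (5): add — endpoints in different components.
The 5th edge added is 4—5.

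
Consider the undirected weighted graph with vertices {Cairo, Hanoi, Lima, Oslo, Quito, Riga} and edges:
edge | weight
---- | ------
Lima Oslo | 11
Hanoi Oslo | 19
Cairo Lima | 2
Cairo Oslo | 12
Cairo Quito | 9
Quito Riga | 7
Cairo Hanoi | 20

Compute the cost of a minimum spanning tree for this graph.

48

Prim's algorithm from Hanoi:
Step 1: frontier [Hanoi Oslo 19, Cairo Hanoi 20] → take Hanoi Oslo (19); add Oslo.
Step 2: frontier [Cairo Hanoi 20, Lima Oslo 11, Cairo Oslo 12] → take Lima Oslo (11); add Lima.
Step 3: frontier [Cairo Hanoi 20, Cairo Lima 2, Cairo Oslo 12] → take Cairo Lima (2); add Cairo.
Step 4: frontier [Cairo Quito 9] → take Cairo Quito (9); add Quito.
Step 5: frontier [Quito Riga 7] → take Quito Riga (7); add Riga.
MST edges: Hanoi Oslo, Lima Oslo, Cairo Lima, Cairo Quito, Quito Riga; total weight 19+11+2+9+7 = 48.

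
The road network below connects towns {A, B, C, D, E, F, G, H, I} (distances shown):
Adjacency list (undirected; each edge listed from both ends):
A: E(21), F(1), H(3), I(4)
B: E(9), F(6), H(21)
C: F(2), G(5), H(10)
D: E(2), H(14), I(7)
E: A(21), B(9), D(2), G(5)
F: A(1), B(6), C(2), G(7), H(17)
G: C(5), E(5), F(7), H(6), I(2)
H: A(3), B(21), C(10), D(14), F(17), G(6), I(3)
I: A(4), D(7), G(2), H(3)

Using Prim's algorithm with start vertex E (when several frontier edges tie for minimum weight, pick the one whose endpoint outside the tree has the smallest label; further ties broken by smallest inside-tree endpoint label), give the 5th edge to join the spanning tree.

A-H

Grow the tree from E using Prim:
Step 1: cheapest edge leaving the tree is D—E (2); add D.
Step 2: cheapest edge leaving the tree is E—G (5); add G.
Step 3: cheapest edge leaving the tree is G—I (2); add I.
Step 4: cheapest edge leaving the tree is H—I (3); add H.
Step 5: cheapest edge leaving the tree is A—H (3); add A.
Step 6: cheapest edge leaving the tree is A—F (1); add F.
Step 7: cheapest edge leaving the tree is C—F (2); add C.
Step 8: cheapest edge leaving the tree is B—F (6); add B.
The 5th edge added is A—H.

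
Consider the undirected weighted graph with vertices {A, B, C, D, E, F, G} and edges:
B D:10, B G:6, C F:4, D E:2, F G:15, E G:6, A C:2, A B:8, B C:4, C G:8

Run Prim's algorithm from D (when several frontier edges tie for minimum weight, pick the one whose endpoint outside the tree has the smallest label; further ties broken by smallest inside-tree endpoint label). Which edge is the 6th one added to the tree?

Prim, starting at D.
Step 1: cheapest edge leaving the tree is D E (2); add E.
Step 2: cheapest edge leaving the tree is E G (6); add G.
Step 3: cheapest edge leaving the tree is B G (6); add B.
Step 4: cheapest edge leaving the tree is B C (4); add C.
Step 5: cheapest edge leaving the tree is A C (2); add A.
Step 6: cheapest edge leaving the tree is C F (4); add F.
The 6th edge added is C F.

C-F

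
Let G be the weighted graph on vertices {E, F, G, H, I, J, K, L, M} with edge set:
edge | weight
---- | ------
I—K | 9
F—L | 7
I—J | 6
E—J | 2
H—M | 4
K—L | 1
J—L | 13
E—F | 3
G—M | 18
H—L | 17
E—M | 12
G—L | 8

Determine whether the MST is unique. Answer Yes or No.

Kruskal's algorithm — process edges by increasing weight (ties by edge label):
K—L (1): add — endpoints in different components.
E—J (2): add — endpoints in different components.
E—F (3): add — endpoints in different components.
H—M (4): add — endpoints in different components.
I—J (6): add — endpoints in different components.
F—L (7): add — endpoints in different components.
G—L (8): add — endpoints in different components.
I—K (9): skip — I and K already connected.
E—M (12): add — endpoints in different components.
Every non-tree edge has weight strictly greater than the heaviest edge on the tree path between its endpoints, so the MST is unique.

Yes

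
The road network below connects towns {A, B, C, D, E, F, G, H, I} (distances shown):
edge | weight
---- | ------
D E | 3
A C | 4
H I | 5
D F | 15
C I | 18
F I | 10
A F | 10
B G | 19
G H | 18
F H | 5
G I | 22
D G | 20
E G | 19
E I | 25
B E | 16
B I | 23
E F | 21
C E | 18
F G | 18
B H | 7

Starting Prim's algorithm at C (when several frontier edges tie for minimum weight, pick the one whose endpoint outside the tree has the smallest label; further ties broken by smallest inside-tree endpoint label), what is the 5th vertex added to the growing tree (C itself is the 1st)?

Prim, starting at C.
Step 1: cheapest edge leaving the tree is A C (4); add A.
Step 2: cheapest edge leaving the tree is A F (10); add F.
Step 3: cheapest edge leaving the tree is F H (5); add H.
Step 4: cheapest edge leaving the tree is H I (5); add I.
Step 5: cheapest edge leaving the tree is B H (7); add B.
Step 6: cheapest edge leaving the tree is D F (15); add D.
Step 7: cheapest edge leaving the tree is D E (3); add E.
Step 8: cheapest edge leaving the tree is F G (18); add G.
Vertex order: C, A, F, H, I, B, D, E, G. The 5th vertex is I.

I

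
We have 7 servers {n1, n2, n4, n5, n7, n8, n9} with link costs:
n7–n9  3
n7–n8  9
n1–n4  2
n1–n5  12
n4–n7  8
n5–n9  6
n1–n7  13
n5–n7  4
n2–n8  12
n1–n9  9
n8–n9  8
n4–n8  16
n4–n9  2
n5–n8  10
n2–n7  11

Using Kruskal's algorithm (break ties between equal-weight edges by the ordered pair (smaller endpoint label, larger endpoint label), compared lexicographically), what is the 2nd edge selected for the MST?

Kruskal: consider edges lightest-first.
n1–n4 (2): add — endpoints in different components.
n4–n9 (2): add — endpoints in different components.
n7–n9 (3): add — endpoints in different components.
n5–n7 (4): add — endpoints in different components.
n5–n9 (6): skip — n9 and n5 already connected.
n4–n7 (8): skip — n4 and n7 already connected.
n8–n9 (8): add — endpoints in different components.
n1–n9 (9): skip — n9 and n1 already connected.
n7–n8 (9): skip — n7 and n8 already connected.
n5–n8 (10): skip — n8 and n5 already connected.
n2–n7 (11): add — endpoints in different components.
The 2nd edge added is n4–n9.

n4-n9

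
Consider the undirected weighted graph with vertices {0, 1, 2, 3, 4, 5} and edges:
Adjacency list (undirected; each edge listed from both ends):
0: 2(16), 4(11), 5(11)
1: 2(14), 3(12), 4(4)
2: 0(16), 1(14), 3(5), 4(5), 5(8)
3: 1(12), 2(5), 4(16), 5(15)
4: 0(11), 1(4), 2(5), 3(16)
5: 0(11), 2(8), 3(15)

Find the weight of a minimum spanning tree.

33

Kruskal's algorithm — process edges by increasing weight (ties by edge label):
1–4 (4): add. Components now {0} {1,4} {2} {3} {5}
2–3 (5): add. Components now {0} {1,4} {2,3} {5}
2–4 (5): add. Components now {0} {1,2,3,4} {5}
2–5 (8): add. Components now {0} {1,2,3,4,5}
0–4 (11): add. Components now {0,1,2,3,4,5}
MST edges: 1–4, 2–3, 2–4, 2–5, 0–4; total weight 4+5+5+8+11 = 33.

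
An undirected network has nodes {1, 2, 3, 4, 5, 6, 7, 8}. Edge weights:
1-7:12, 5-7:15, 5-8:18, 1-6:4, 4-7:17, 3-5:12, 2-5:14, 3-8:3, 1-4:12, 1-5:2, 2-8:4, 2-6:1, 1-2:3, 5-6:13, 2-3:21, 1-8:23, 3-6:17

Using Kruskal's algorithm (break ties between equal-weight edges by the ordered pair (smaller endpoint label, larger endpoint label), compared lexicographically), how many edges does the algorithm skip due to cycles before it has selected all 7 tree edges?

1

Kruskal's algorithm — process edges by increasing weight (ties by edge label):
2-6 (1): add — endpoints in different components.
1-5 (2): add — endpoints in different components.
1-2 (3): add — endpoints in different components.
3-8 (3): add — endpoints in different components.
1-6 (4): skip — 1 and 6 already connected.
2-8 (4): add — endpoints in different components.
1-4 (12): add — endpoints in different components.
1-7 (12): add — endpoints in different components.
Edges rejected before the tree was complete: 1.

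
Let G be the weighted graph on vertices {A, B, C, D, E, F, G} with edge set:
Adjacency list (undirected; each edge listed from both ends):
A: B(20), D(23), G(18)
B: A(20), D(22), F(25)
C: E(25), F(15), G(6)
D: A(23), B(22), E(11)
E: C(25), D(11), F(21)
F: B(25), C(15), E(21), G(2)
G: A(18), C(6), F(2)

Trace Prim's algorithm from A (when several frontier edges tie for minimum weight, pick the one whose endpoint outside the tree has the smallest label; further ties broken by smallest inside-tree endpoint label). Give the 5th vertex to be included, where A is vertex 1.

Prim's algorithm from A:
Step 1: frontier [A–G 18, A–B 20, A–D 23] → take A–G (18); add G.
Step 2: frontier [A–B 20, A–D 23, F–G 2, C–G 6] → take F–G (2); add F.
Step 3: frontier [A–B 20, A–D 23, C–F 15, E–F 21, B–F 25, C–G 6] → take C–G (6); add C.
Step 4: frontier [A–B 20, A–D 23, C–E 25, E–F 21, B–F 25] → take A–B (20); add B.
Step 5: frontier [A–D 23, B–D 22, C–E 25, E–F 21] → take E–F (21); add E.
Step 6: frontier [A–D 23, B–D 22, D–E 11] → take D–E (11); add D.
Vertex order: A, G, F, C, B, E, D. The 5th vertex is B.

B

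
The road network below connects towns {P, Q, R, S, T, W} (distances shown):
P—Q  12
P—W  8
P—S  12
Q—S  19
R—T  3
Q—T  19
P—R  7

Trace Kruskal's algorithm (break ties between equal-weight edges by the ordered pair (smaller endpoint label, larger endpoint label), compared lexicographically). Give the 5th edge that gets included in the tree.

Sort edges by weight, then run Kruskal:
R—T (3): add — endpoints in different components.
P—R (7): add — endpoints in different components.
P—W (8): add — endpoints in different components.
P—Q (12): add — endpoints in different components.
P—S (12): add — endpoints in different components.
The 5th edge added is P—S.

P-S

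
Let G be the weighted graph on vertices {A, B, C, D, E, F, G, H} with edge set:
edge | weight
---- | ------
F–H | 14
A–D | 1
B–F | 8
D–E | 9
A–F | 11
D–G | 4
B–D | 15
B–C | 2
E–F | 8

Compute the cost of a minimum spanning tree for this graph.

Prim, starting at B.
Step 1: frontier [B–C 2, B–F 8, B–D 15] → take B–C (2); add C.
Step 2: frontier [B–F 8, B–D 15] → take B–F (8); add F.
Step 3: frontier [B–D 15, E–F 8, A–F 11, F–H 14] → take E–F (8); add E.
Step 4: frontier [B–D 15, D–E 9, A–F 11, F–H 14] → take D–E (9); add D.
Step 5: frontier [A–D 1, D–G 4, A–F 11, F–H 14] → take A–D (1); add A.
Step 6: frontier [D–G 4, F–H 14] → take D–G (4); add G.
Step 7: frontier [F–H 14] → take F–H (14); add H.
MST edges: B–C, B–F, E–F, D–E, A–D, D–G, F–H; total weight 2+8+8+9+1+4+14 = 46.

46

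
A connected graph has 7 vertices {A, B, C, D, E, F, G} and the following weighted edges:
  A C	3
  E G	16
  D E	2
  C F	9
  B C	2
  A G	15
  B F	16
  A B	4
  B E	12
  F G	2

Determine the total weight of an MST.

Prim's algorithm from A:
Step 1: cheapest edge leaving the tree is A C (3); add C.
Step 2: cheapest edge leaving the tree is B C (2); add B.
Step 3: cheapest edge leaving the tree is C F (9); add F.
Step 4: cheapest edge leaving the tree is F G (2); add G.
Step 5: cheapest edge leaving the tree is B E (12); add E.
Step 6: cheapest edge leaving the tree is D E (2); add D.
MST edges: A C, B C, C F, F G, B E, D E; total weight 3+2+9+2+12+2 = 30.

30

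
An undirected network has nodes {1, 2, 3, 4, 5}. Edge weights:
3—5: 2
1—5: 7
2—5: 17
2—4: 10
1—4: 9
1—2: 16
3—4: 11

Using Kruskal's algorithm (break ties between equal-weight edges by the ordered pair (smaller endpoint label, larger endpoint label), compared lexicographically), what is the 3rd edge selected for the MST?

Kruskal: consider edges lightest-first.
3—5 (2): add — endpoints in different components.
1—5 (7): add — endpoints in different components.
1—4 (9): add — endpoints in different components.
2—4 (10): add — endpoints in different components.
The 3rd edge added is 1—4.

1-4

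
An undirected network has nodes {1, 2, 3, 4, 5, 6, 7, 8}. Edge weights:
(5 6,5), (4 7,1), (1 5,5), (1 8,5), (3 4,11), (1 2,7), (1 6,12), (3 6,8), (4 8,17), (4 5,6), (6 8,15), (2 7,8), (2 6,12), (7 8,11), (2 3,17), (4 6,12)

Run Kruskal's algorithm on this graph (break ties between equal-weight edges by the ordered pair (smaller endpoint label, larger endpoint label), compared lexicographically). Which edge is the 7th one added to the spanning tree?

Kruskal's algorithm — process edges by increasing weight (ties by edge label):
4 7 (1): add — endpoints in different components.
1 5 (5): add — endpoints in different components.
1 8 (5): add — endpoints in different components.
5 6 (5): add — endpoints in different components.
4 5 (6): add — endpoints in different components.
1 2 (7): add — endpoints in different components.
2 7 (8): skip — 2 and 7 already connected.
3 6 (8): add — endpoints in different components.
The 7th edge added is 3 6.

3-6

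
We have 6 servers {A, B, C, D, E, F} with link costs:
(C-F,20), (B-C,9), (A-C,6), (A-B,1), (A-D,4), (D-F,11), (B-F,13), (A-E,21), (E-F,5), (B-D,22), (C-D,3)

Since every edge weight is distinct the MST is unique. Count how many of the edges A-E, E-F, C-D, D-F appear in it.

Sort edges by weight, then run Kruskal:
A-B (1): add — endpoints in different components.
C-D (3): add — endpoints in different components.
A-D (4): add — endpoints in different components.
E-F (5): add — endpoints in different components.
A-C (6): skip — A and C already connected.
B-C (9): skip — B and C already connected.
D-F (11): add — endpoints in different components.
MST edge set: {A-B, C-D, A-D, E-F, D-F}.
Of the listed edges, {E-F, C-D, D-F} are in the MST → 3.

3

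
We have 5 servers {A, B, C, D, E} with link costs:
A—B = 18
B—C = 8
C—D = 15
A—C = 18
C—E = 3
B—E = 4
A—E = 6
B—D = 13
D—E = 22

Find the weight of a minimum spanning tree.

26

Prim, starting at B.
Step 1: frontier [B—E 4, B—C 8, B—D 13, A—B 18] → take B—E (4); add E.
Step 2: frontier [B—C 8, B—D 13, A—B 18, C—E 3, A—E 6, D—E 22] → take C—E (3); add C.
Step 3: frontier [B—D 13, A—B 18, C—D 15, A—C 18, A—E 6, D—E 22] → take A—E (6); add A.
Step 4: frontier [B—D 13, C—D 15, D—E 22] → take B—D (13); add D.
MST edges: B—E, C—E, A—E, B—D; total weight 4+3+6+13 = 26.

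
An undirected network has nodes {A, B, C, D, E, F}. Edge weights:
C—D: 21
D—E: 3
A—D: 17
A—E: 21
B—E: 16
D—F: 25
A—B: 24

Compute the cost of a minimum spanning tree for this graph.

82

Sort edges by weight, then run Kruskal:
D—E (3): add. Components now {A} {B} {C} {D,E} {F}
B—E (16): add. Components now {A} {B,D,E} {C} {F}
A—D (17): add. Components now {A,B,D,E} {C} {F}
A—E (21): skip — A and E already connected.
C—D (21): add. Components now {A,B,C,D,E} {F}
A—B (24): skip — A and B already connected.
D—F (25): add. Components now {A,B,C,D,E,F}
MST edges: D—E, B—E, A—D, C—D, D—F; total weight 3+16+17+21+25 = 82.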